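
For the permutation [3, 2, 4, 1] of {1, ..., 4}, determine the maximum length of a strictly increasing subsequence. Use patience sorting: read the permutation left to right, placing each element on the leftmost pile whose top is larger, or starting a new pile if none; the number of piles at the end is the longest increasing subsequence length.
2

3: new pile. tops = [3]
2: onto pile 1 (replacing 3). tops = [2]
4: new pile. tops = [2, 4]
1: onto pile 1 (replacing 2). tops = [1, 4]

2 piles, so the longest increasing subsequence has length 2.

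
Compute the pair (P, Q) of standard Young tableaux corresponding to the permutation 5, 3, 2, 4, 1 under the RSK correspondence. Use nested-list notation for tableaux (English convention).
Insert each entry of the permutation into P by Schensted row insertion, recording in Q the position of each new cell.

Insert 5: appended to row 1. P = [[5]], Q = [[1]].
Insert 3: 3 bumps 5 from row 1; 5 starts row 2. P = [[3], [5]], Q = [[1], [2]].
Insert 2: 2 bumps 3 from row 1; 3 bumps 5 from row 2; 5 starts row 3. P = [[2], [3], [5]], Q = [[1], [2], [3]].
Insert 4: appended to row 1. P = [[2, 4], [3], [5]], Q = [[1, 4], [2], [3]].
Insert 1: 1 bumps 2 from row 1; 2 bumps 3 from row 2; 3 bumps 5 from row 3; 5 starts row 4. P = [[1, 4], [2], [3], [5]], Q = [[1, 4], [2], [3], [5]].

So P = [[1, 4], [2], [3], [5]], Q = [[1, 4], [2], [3], [5]].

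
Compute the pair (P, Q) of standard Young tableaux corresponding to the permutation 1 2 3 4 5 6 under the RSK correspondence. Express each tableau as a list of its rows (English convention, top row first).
Insert each entry of the permutation into P by Schensted row insertion, recording in Q the position of each new cell.

After inserting 1: P = [[1]].
After inserting 2: P = [[1, 2]].
After inserting 3: P = [[1, 2, 3]].
After inserting 4: P = [[1, 2, 3, 4]].
After inserting 5: P = [[1, 2, 3, 4, 5]].
After inserting 6: P = [[1, 2, 3, 4, 5, 6]].

So P = [[1, 2, 3, 4, 5, 6]], Q = [[1, 2, 3, 4, 5, 6]].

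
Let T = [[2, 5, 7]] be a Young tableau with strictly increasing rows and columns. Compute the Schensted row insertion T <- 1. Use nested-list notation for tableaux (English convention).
In row 1, 1 replaces 2 (the leftmost entry greater than 1); 2 is bumped to row 2. 2 starts a new row 2. The new tableau is [[1, 5, 7], [2]].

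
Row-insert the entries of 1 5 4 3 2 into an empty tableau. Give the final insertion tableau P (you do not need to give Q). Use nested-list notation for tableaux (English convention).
P = [[1, 2], [3], [4], [5]]

Insert 1: appended to row 1. P = [[1]].
Insert 5: appended to row 1. P = [[1, 5]].
Insert 4: 4 bumps 5 from row 1; 5 starts row 2. P = [[1, 4], [5]].
Insert 3: 3 bumps 4 from row 1; 4 bumps 5 from row 2; 5 starts row 3. P = [[1, 3], [4], [5]].
Insert 2: 2 bumps 3 from row 1; 3 bumps 4 from row 2; 4 bumps 5 from row 3; 5 starts row 4. P = [[1, 2], [3], [4], [5]].

So P = [[1, 2], [3], [4], [5]].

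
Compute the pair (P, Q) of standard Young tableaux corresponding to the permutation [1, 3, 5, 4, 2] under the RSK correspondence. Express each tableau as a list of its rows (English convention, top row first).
Insert each entry of the permutation into P by Schensted row insertion, recording in Q the position of each new cell.

Insert 1: appended to row 1. P = [[1]].
Insert 3: appended to row 1. P = [[1, 3]].
Insert 5: appended to row 1. P = [[1, 3, 5]].
Insert 4: 4 bumps 5 from row 1; 5 starts row 2. P = [[1, 3, 4], [5]].
Insert 2: 2 bumps 3 from row 1; 3 bumps 5 from row 2; 5 starts row 3. P = [[1, 2, 4], [3], [5]].

So P = [[1, 2, 4], [3], [5]], Q = [[1, 2, 3], [4], [5]].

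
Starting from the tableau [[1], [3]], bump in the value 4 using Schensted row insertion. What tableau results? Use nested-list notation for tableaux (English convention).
4 is larger than every entry of row 1, so it is appended to row 1. The new tableau is [[1, 4], [3]].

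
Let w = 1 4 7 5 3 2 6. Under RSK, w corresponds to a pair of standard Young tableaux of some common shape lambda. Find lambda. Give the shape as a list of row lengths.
Row-insert each entry into an empty tableau.

After inserting 1: P = [[1]].
After inserting 4: P = [[1, 4]].
After inserting 7: P = [[1, 4, 7]].
After inserting 5: P = [[1, 4, 5], [7]].
After inserting 3: P = [[1, 3, 5], [4], [7]].
After inserting 2: P = [[1, 2, 5], [3], [4], [7]].
After inserting 6: P = [[1, 2, 5, 6], [3], [4], [7]].

The final insertion tableau P = [[1, 2, 5, 6], [3], [4], [7]] has shape [4, 1, 1, 1].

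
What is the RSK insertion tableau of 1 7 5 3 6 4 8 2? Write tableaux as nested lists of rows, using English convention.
After inserting 1: P = [[1]].
After inserting 7: P = [[1, 7]].
After inserting 5: P = [[1, 5], [7]].
After inserting 3: P = [[1, 3], [5], [7]].
After inserting 6: P = [[1, 3, 6], [5], [7]].
After inserting 4: P = [[1, 3, 4], [5, 6], [7]].
After inserting 8: P = [[1, 3, 4, 8], [5, 6], [7]].
After inserting 2: P = [[1, 2, 4, 8], [3, 6], [5], [7]].

So P = [[1, 2, 4, 8], [3, 6], [5], [7]].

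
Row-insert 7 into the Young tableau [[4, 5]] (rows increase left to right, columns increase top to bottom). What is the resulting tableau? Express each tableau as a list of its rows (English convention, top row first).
[[4, 5, 7]]

7 is larger than every entry of row 1, so it is appended to row 1. The new tableau is [[4, 5, 7]].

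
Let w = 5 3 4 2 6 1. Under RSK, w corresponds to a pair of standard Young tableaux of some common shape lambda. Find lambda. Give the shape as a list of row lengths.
RSK row insertion gives P = [[1, 4, 6], [2], [3], [5]], which has shape [3, 1, 1, 1].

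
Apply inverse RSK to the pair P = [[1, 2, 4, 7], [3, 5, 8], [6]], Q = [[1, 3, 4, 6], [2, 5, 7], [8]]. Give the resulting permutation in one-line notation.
3 1 2 6 5 8 7 4

Reverse RSK: for i = n, n-1, ..., 1, locate i in Q, remove the corresponding corner cell from P, and reverse-bump its entry up through P; the value ejected from row 1 is w(i).

So w = 3 1 2 6 5 8 7 4.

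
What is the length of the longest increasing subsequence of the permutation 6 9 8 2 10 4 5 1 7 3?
4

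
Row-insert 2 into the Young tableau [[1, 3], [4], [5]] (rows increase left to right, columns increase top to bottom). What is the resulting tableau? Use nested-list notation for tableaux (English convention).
In row 1, 2 replaces 3 (the leftmost entry greater than 2); 3 is bumped to row 2. In row 2, 3 replaces 4 (the leftmost entry greater than 3); 4 is bumped to row 3. In row 3, 4 replaces 5 (the leftmost entry greater than 4); 5 is bumped to row 4. 5 starts a new row 4. The new tableau is [[1, 2], [3], [4], [5]].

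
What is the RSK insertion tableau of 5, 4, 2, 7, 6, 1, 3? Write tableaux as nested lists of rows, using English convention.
Insert 5: appended to row 1. P = [[5]].
Insert 4: 4 bumps 5 from row 1; 5 starts row 2. P = [[4], [5]].
Insert 2: 2 bumps 4 from row 1; 4 bumps 5 from row 2; 5 starts row 3. P = [[2], [4], [5]].
Insert 7: appended to row 1. P = [[2, 7], [4], [5]].
Insert 6: 6 bumps 7 from row 1; 7 appends to row 2. P = [[2, 6], [4, 7], [5]].
Insert 1: 1 bumps 2 from row 1; 2 bumps 4 from row 2; 4 bumps 5 from row 3; 5 starts row 4. P = [[1, 6], [2, 7], [4], [5]].
Insert 3: 3 bumps 6 from row 1; 6 bumps 7 from row 2; 7 appends to row 3. P = [[1, 3], [2, 6], [4, 7], [5]].

So P = [[1, 3], [2, 6], [4, 7], [5]].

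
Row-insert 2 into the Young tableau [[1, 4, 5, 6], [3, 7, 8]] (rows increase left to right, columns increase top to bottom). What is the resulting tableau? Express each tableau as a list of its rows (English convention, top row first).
In row 1, 2 replaces 4 (the leftmost entry greater than 2); 4 is bumped to row 2. In row 2, 4 replaces 7 (the leftmost entry greater than 4); 7 is bumped to row 3. 7 starts a new row 3. The new tableau is [[1, 2, 5, 6], [3, 4, 8], [7]].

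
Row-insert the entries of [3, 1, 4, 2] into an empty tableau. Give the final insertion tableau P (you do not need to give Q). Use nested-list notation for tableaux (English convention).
Insert 3: appended to row 1. P = [[3]].
Insert 1: 1 bumps 3 from row 1; 3 starts row 2. P = [[1], [3]].
Insert 4: appended to row 1. P = [[1, 4], [3]].
Insert 2: 2 bumps 4 from row 1; 4 appends to row 2. P = [[1, 2], [3, 4]].

So P = [[1, 2], [3, 4]].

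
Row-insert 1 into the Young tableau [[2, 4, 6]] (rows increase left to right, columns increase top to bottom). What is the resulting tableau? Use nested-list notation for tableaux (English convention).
In row 1, 1 replaces 2 (the leftmost entry greater than 1); 2 is bumped to row 2. 2 starts a new row 2. The new tableau is [[1, 4, 6], [2]].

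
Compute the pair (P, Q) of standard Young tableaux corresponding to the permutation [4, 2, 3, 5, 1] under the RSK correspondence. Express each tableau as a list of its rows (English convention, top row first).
P = [[1, 3, 5], [2], [4]], Q = [[1, 3, 4], [2], [5]]

Insert each entry of the permutation into P by Schensted row insertion, recording in Q the position of each new cell.

Insert 4: appended to row 1. P = [[4]], Q = [[1]].
Insert 2: 2 bumps 4 from row 1; 4 starts row 2. P = [[2], [4]], Q = [[1], [2]].
Insert 3: appended to row 1. P = [[2, 3], [4]], Q = [[1, 3], [2]].
Insert 5: appended to row 1. P = [[2, 3, 5], [4]], Q = [[1, 3, 4], [2]].
Insert 1: 1 bumps 2 from row 1; 2 bumps 4 from row 2; 4 starts row 3. P = [[1, 3, 5], [2], [4]], Q = [[1, 3, 4], [2], [5]].

So P = [[1, 3, 5], [2], [4]], Q = [[1, 3, 4], [2], [5]].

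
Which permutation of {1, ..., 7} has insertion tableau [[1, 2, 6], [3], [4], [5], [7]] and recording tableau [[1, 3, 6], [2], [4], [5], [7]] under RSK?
7 1 5 4 3 6 2

Reverse the RSK construction: for i from n down to 1, find the cell of Q containing i, remove the entry at that cell from P, and reverse-bump it up through P; the value ejected from row 1 is w(i).

Step i=7: Q has 7 at row 5, column 1; remove 7 from row 5 of P and reverse-bump: 7 enters row 4 and ejects 5; 5 enters row 3 and ejects 4; 4 enters row 2 and ejects 3; 3 enters row 1 and ejects 2. So w(7) = 2. P is now [[1, 3, 6], [4], [5], [7]].
Step i=6: Q has 6 at row 1, column 3; remove that cell from P, ejecting 6. So w(6) = 6. P is now [[1, 3], [4], [5], [7]].
Step i=5: Q has 5 at row 4, column 1; remove 7 from row 4 of P and reverse-bump: 7 enters row 3 and ejects 5; 5 enters row 2 and ejects 4; 4 enters row 1 and ejects 3. So w(5) = 3. P is now [[1, 4], [5], [7]].
Step i=4: Q has 4 at row 3, column 1; remove 7 from row 3 of P and reverse-bump: 7 enters row 2 and ejects 5; 5 enters row 1 and ejects 4. So w(4) = 4. P is now [[1, 5], [7]].
Step i=3: Q has 3 at row 1, column 2; remove that cell from P, ejecting 5. So w(3) = 5. P is now [[1], [7]].
Step i=2: Q has 2 at row 2, column 1; remove 7 from row 2 of P and reverse-bump: 7 enters row 1 and ejects 1. So w(2) = 1. P is now [[7]].
Step i=1: Q has 1 at row 1, column 1; remove that cell from P, ejecting 7. So w(1) = 7. P is now [].

So w = 7 1 5 4 3 6 2.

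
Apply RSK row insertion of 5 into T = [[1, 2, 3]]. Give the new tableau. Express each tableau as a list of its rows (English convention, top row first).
5 is larger than every entry of row 1, so it is appended to row 1. The new tableau is [[1, 2, 3, 5]].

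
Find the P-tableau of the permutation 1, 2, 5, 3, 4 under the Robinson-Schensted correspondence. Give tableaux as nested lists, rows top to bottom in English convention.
P = [[1, 2, 3, 4], [5]]

Insert 1: appended to row 1. P = [[1]].
Insert 2: appended to row 1. P = [[1, 2]].
Insert 5: appended to row 1. P = [[1, 2, 5]].
Insert 3: 3 bumps 5 from row 1; 5 starts row 2. P = [[1, 2, 3], [5]].
Insert 4: appended to row 1. P = [[1, 2, 3, 4], [5]].

So P = [[1, 2, 3, 4], [5]].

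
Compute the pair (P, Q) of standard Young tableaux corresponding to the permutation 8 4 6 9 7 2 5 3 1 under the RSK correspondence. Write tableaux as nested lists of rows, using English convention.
P = [[1, 3, 7], [2, 5], [4, 9], [6], [8]], Q = [[1, 3, 4], [2, 5], [6, 7], [8], [9]]

Insert each entry of the permutation into P by Schensted row insertion, recording in Q the position of each new cell.

Insert 8: appended to row 1. P = [[8]].
Insert 4: 4 bumps 8 from row 1; 8 starts row 2. P = [[4], [8]].
Insert 6: appended to row 1. P = [[4, 6], [8]].
Insert 9: appended to row 1. P = [[4, 6, 9], [8]].
Insert 7: 7 bumps 9 from row 1; 9 appends to row 2. P = [[4, 6, 7], [8, 9]].
Insert 2: 2 bumps 4 from row 1; 4 bumps 8 from row 2; 8 starts row 3. P = [[2, 6, 7], [4, 9], [8]].
Insert 5: 5 bumps 6 from row 1; 6 bumps 9 from row 2; 9 appends to row 3. P = [[2, 5, 7], [4, 6], [8, 9]].
Insert 3: 3 bumps 5 from row 1; 5 bumps 6 from row 2; 6 bumps 8 from row 3; 8 starts row 4. P = [[2, 3, 7], [4, 5], [6, 9], [8]].
Insert 1: 1 bumps 2 from row 1; 2 bumps 4 from row 2; 4 bumps 6 from row 3; 6 bumps 8 from row 4; 8 starts row 5. P = [[1, 3, 7], [2, 5], [4, 9], [6], [8]].

So P = [[1, 3, 7], [2, 5], [4, 9], [6], [8]], Q = [[1, 3, 4], [2, 5], [6, 7], [8], [9]].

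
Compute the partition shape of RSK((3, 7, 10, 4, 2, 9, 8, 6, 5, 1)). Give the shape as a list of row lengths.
Row-insert each entry into an empty tableau.

After inserting 3: P = [[3]].
After inserting 7: P = [[3, 7]].
After inserting 10: P = [[3, 7, 10]].
After inserting 4: P = [[3, 4, 10], [7]].
After inserting 2: P = [[2, 4, 10], [3], [7]].
After inserting 9: P = [[2, 4, 9], [3, 10], [7]].
After inserting 8: P = [[2, 4, 8], [3, 9], [7, 10]].
After inserting 6: P = [[2, 4, 6], [3, 8], [7, 9], [10]].
After inserting 5: P = [[2, 4, 5], [3, 6], [7, 8], [9], [10]].
After inserting 1: P = [[1, 4, 5], [2, 6], [3, 8], [7], [9], [10]].

The final insertion tableau P = [[1, 4, 5], [2, 6], [3, 8], [7], [9], [10]] has shape [3, 2, 2, 1, 1, 1].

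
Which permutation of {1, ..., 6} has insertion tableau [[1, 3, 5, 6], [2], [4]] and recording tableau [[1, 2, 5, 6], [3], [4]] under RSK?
Reverse the RSK construction: for i from n down to 1, find the cell of Q containing i, remove the entry at that cell from P, and reverse-bump it up through P; the value ejected from row 1 is w(i).

Step i=6: Q has 6 at row 1, column 4; remove that cell from P, ejecting 6. So w(6) = 6. P is now [[1, 3, 5], [2], [4]].
Step i=5: Q has 5 at row 1, column 3; remove that cell from P, ejecting 5. So w(5) = 5. P is now [[1, 3], [2], [4]].
Step i=4: Q has 4 at row 3, column 1; remove 4 from row 3 of P and reverse-bump: 4 enters row 2 and ejects 2; 2 enters row 1 and ejects 1. So w(4) = 1. P is now [[2, 3], [4]].
Step i=3: Q has 3 at row 2, column 1; remove 4 from row 2 of P and reverse-bump: 4 enters row 1 and ejects 3. So w(3) = 3. P is now [[2, 4]].
Step i=2: Q has 2 at row 1, column 2; remove that cell from P, ejecting 4. So w(2) = 4. P is now [[2]].
Step i=1: Q has 1 at row 1, column 1; remove that cell from P, ejecting 2. So w(1) = 2. P is now [].

So w = 2 4 3 1 5 6.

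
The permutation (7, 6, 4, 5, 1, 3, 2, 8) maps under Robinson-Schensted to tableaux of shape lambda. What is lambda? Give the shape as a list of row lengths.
Row-insert each entry into an empty tableau.

After inserting 7: P = [[7]].
After inserting 6: P = [[6], [7]].
After inserting 4: P = [[4], [6], [7]].
After inserting 5: P = [[4, 5], [6], [7]].
After inserting 1: P = [[1, 5], [4], [6], [7]].
After inserting 3: P = [[1, 3], [4, 5], [6], [7]].
After inserting 2: P = [[1, 2], [3, 5], [4], [6], [7]].
After inserting 8: P = [[1, 2, 8], [3, 5], [4], [6], [7]].

The final insertion tableau P = [[1, 2, 8], [3, 5], [4], [6], [7]] has shape [3, 2, 1, 1, 1].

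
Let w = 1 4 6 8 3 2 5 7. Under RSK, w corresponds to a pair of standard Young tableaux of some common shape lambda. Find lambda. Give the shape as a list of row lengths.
Row-insert each entry into an empty tableau.

After inserting 1: P = [[1]].
After inserting 4: P = [[1, 4]].
After inserting 6: P = [[1, 4, 6]].
After inserting 8: P = [[1, 4, 6, 8]].
After inserting 3: P = [[1, 3, 6, 8], [4]].
After inserting 2: P = [[1, 2, 6, 8], [3], [4]].
After inserting 5: P = [[1, 2, 5, 8], [3, 6], [4]].
After inserting 7: P = [[1, 2, 5, 7], [3, 6, 8], [4]].

The final insertion tableau P = [[1, 2, 5, 7], [3, 6, 8], [4]] has shape [4, 3, 1].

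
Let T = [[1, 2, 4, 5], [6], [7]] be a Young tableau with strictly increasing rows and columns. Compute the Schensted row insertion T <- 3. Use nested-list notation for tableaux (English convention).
[[1, 2, 3, 5], [4], [6], [7]]

In row 1, 3 replaces 4 (the leftmost entry greater than 3); 4 is bumped to row 2. In row 2, 4 replaces 6 (the leftmost entry greater than 4); 6 is bumped to row 3. In row 3, 6 replaces 7 (the leftmost entry greater than 6); 7 is bumped to row 4. 7 starts a new row 4. The new tableau is [[1, 2, 3, 5], [4], [6], [7]].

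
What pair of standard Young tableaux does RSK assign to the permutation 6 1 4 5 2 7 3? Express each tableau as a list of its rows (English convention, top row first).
P = [[1, 2, 3, 7], [4, 5], [6]], Q = [[1, 3, 4, 6], [2, 7], [5]]

Insert each entry of the permutation into P by Schensted row insertion, recording in Q the position of each new cell.

After inserting 6: P = [[6]].
After inserting 1: P = [[1], [6]].
After inserting 4: P = [[1, 4], [6]].
After inserting 5: P = [[1, 4, 5], [6]].
After inserting 2: P = [[1, 2, 5], [4], [6]].
After inserting 7: P = [[1, 2, 5, 7], [4], [6]].
After inserting 3: P = [[1, 2, 3, 7], [4, 5], [6]].

So P = [[1, 2, 3, 7], [4, 5], [6]], Q = [[1, 3, 4, 6], [2, 7], [5]].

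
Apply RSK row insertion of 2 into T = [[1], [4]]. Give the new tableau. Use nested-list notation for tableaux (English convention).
2 is larger than every entry of row 1, so it is appended to row 1. The new tableau is [[1, 2], [4]].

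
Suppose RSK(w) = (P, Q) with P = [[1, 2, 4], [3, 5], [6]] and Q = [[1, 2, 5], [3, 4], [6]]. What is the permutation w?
3 6 1 2 5 4

Reverse the RSK construction: for i from n down to 1, find the cell of Q containing i, remove the entry at that cell from P, and reverse-bump it up through P; the value ejected from row 1 is w(i).

Step i=6: Q has 6 at row 3, column 1; remove 6 from row 3 of P and reverse-bump: 6 enters row 2 and ejects 5; 5 enters row 1 and ejects 4. So w(6) = 4. P is now [[1, 2, 5], [3, 6]].
Step i=5: Q has 5 at row 1, column 3; remove that cell from P, ejecting 5. So w(5) = 5. P is now [[1, 2], [3, 6]].
Step i=4: Q has 4 at row 2, column 2; remove 6 from row 2 of P and reverse-bump: 6 enters row 1 and ejects 2. So w(4) = 2. P is now [[1, 6], [3]].
Step i=3: Q has 3 at row 2, column 1; remove 3 from row 2 of P and reverse-bump: 3 enters row 1 and ejects 1. So w(3) = 1. P is now [[3, 6]].
Step i=2: Q has 2 at row 1, column 2; remove that cell from P, ejecting 6. So w(2) = 6. P is now [[3]].
Step i=1: Q has 1 at row 1, column 1; remove that cell from P, ejecting 3. So w(1) = 3. P is now [].

So w = 3 6 1 2 5 4.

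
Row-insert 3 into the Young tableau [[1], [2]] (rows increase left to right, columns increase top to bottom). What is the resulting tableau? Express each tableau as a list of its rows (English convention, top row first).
3 is larger than every entry of row 1, so it is appended to row 1. The new tableau is [[1, 3], [2]].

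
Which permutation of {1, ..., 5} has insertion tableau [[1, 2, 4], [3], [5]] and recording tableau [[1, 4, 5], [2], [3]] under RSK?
5 3 1 2 4

Reverse the RSK construction: for i from n down to 1, find the cell of Q containing i, remove the entry at that cell from P, and reverse-bump it up through P; the value ejected from row 1 is w(i).

Step i=5: Q has 5 at row 1, column 3; remove that cell from P, ejecting 4. So w(5) = 4. P is now [[1, 2], [3], [5]].
Step i=4: Q has 4 at row 1, column 2; remove that cell from P, ejecting 2. So w(4) = 2. P is now [[1], [3], [5]].
Step i=3: Q has 3 at row 3, column 1; remove 5 from row 3 of P and reverse-bump: 5 enters row 2 and ejects 3; 3 enters row 1 and ejects 1. So w(3) = 1. P is now [[3], [5]].
Step i=2: Q has 2 at row 2, column 1; remove 5 from row 2 of P and reverse-bump: 5 enters row 1 and ejects 3. So w(2) = 3. P is now [[5]].
Step i=1: Q has 1 at row 1, column 1; remove that cell from P, ejecting 5. So w(1) = 5. P is now [].

So w = 5 3 1 2 4.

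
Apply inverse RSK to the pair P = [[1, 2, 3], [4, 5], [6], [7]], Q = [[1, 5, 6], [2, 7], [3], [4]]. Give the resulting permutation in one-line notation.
7 6 4 1 2 5 3

Reverse the RSK construction: for i from n down to 1, find the cell of Q containing i, remove the entry at that cell from P, and reverse-bump it up through P; the value ejected from row 1 is w(i).

Step i=7: Q has 7 at row 2, column 2; remove 5 from row 2 of P and reverse-bump: 5 enters row 1 and ejects 3. So w(7) = 3. P is now [[1, 2, 5], [4], [6], [7]].
Step i=6: Q has 6 at row 1, column 3; remove that cell from P, ejecting 5. So w(6) = 5. P is now [[1, 2], [4], [6], [7]].
Step i=5: Q has 5 at row 1, column 2; remove that cell from P, ejecting 2. So w(5) = 2. P is now [[1], [4], [6], [7]].
Step i=4: Q has 4 at row 4, column 1; remove 7 from row 4 of P and reverse-bump: 7 enters row 3 and ejects 6; 6 enters row 2 and ejects 4; 4 enters row 1 and ejects 1. So w(4) = 1. P is now [[4], [6], [7]].
Step i=3: Q has 3 at row 3, column 1; remove 7 from row 3 of P and reverse-bump: 7 enters row 2 and ejects 6; 6 enters row 1 and ejects 4. So w(3) = 4. P is now [[6], [7]].
Step i=2: Q has 2 at row 2, column 1; remove 7 from row 2 of P and reverse-bump: 7 enters row 1 and ejects 6. So w(2) = 6. P is now [[7]].
Step i=1: Q has 1 at row 1, column 1; remove that cell from P, ejecting 7. So w(1) = 7. P is now [].

So w = 7 6 4 1 2 5 3.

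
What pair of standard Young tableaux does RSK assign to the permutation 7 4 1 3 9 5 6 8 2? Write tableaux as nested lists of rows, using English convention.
Insert each entry of the permutation into P by Schensted row insertion, recording in Q the position of each new cell.

Insert 7: appended to row 1. P = [[7]].
Insert 4: 4 bumps 7 from row 1; 7 starts row 2. P = [[4], [7]].
Insert 1: 1 bumps 4 from row 1; 4 bumps 7 from row 2; 7 starts row 3. P = [[1], [4], [7]].
Insert 3: appended to row 1. P = [[1, 3], [4], [7]].
Insert 9: appended to row 1. P = [[1, 3, 9], [4], [7]].
Insert 5: 5 bumps 9 from row 1; 9 appends to row 2. P = [[1, 3, 5], [4, 9], [7]].
Insert 6: appended to row 1. P = [[1, 3, 5, 6], [4, 9], [7]].
Insert 8: appended to row 1. P = [[1, 3, 5, 6, 8], [4, 9], [7]].
Insert 2: 2 bumps 3 from row 1; 3 bumps 4 from row 2; 4 bumps 7 from row 3; 7 starts row 4. P = [[1, 2, 5, 6, 8], [3, 9], [4], [7]].

So P = [[1, 2, 5, 6, 8], [3, 9], [4], [7]], Q = [[1, 4, 5, 7, 8], [2, 6], [3], [9]].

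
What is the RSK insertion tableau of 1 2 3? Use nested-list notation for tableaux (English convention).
P = [[1, 2, 3]]

Insert 1: appended to row 1. P = [[1]].
Insert 2: appended to row 1. P = [[1, 2]].
Insert 3: appended to row 1. P = [[1, 2, 3]].

So P = [[1, 2, 3]].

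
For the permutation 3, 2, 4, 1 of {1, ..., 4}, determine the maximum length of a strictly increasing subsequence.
2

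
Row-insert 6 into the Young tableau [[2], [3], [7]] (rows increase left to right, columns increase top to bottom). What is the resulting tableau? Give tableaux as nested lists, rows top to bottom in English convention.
6 is larger than every entry of row 1, so it is appended to row 1. The new tableau is [[2, 6], [3], [7]].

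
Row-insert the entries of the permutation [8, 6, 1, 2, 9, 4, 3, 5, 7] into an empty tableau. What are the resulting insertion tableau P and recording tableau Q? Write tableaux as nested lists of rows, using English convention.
Insert each entry of the permutation into P by Schensted row insertion, recording in Q the position of each new cell.

After inserting 8: P = [[8]].
After inserting 6: P = [[6], [8]].
After inserting 1: P = [[1], [6], [8]].
After inserting 2: P = [[1, 2], [6], [8]].
After inserting 9: P = [[1, 2, 9], [6], [8]].
After inserting 4: P = [[1, 2, 4], [6, 9], [8]].
After inserting 3: P = [[1, 2, 3], [4, 9], [6], [8]].
After inserting 5: P = [[1, 2, 3, 5], [4, 9], [6], [8]].
After inserting 7: P = [[1, 2, 3, 5, 7], [4, 9], [6], [8]].

So P = [[1, 2, 3, 5, 7], [4, 9], [6], [8]], Q = [[1, 4, 5, 8, 9], [2, 6], [3], [7]].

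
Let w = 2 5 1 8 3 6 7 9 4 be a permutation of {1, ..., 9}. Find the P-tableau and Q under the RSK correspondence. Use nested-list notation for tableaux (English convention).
P = [[1, 3, 4, 7, 9], [2, 5, 6], [8]], Q = [[1, 2, 4, 7, 8], [3, 5, 6], [9]]

Insert each entry of the permutation into P by Schensted row insertion, recording in Q the position of each new cell.

Insert 2: appended to row 1. P = [[2]].
Insert 5: appended to row 1. P = [[2, 5]].
Insert 1: 1 bumps 2 from row 1; 2 starts row 2. P = [[1, 5], [2]].
Insert 8: appended to row 1. P = [[1, 5, 8], [2]].
Insert 3: 3 bumps 5 from row 1; 5 appends to row 2. P = [[1, 3, 8], [2, 5]].
Insert 6: 6 bumps 8 from row 1; 8 appends to row 2. P = [[1, 3, 6], [2, 5, 8]].
Insert 7: appended to row 1. P = [[1, 3, 6, 7], [2, 5, 8]].
Insert 9: appended to row 1. P = [[1, 3, 6, 7, 9], [2, 5, 8]].
Insert 4: 4 bumps 6 from row 1; 6 bumps 8 from row 2; 8 starts row 3. P = [[1, 3, 4, 7, 9], [2, 5, 6], [8]].

So P = [[1, 3, 4, 7, 9], [2, 5, 6], [8]], Q = [[1, 2, 4, 7, 8], [3, 5, 6], [9]].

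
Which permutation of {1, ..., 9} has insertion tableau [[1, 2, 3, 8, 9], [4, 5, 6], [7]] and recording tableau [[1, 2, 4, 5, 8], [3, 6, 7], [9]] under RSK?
4 5 1 7 8 2 6 9 3

Reverse the RSK construction: for i from n down to 1, find the cell of Q containing i, remove the entry at that cell from P, and reverse-bump it up through P; the value ejected from row 1 is w(i).

Step i=9: Q has 9 at row 3, column 1; remove 7 from row 3 of P and reverse-bump: 7 enters row 2 and ejects 6; 6 enters row 1 and ejects 3. So w(9) = 3. P is now [[1, 2, 6, 8, 9], [4, 5, 7]].
Step i=8: Q has 8 at row 1, column 5; remove that cell from P, ejecting 9. So w(8) = 9. P is now [[1, 2, 6, 8], [4, 5, 7]].
Step i=7: Q has 7 at row 2, column 3; remove 7 from row 2 of P and reverse-bump: 7 enters row 1 and ejects 6. So w(7) = 6. P is now [[1, 2, 7, 8], [4, 5]].
Step i=6: Q has 6 at row 2, column 2; remove 5 from row 2 of P and reverse-bump: 5 enters row 1 and ejects 2. So w(6) = 2. P is now [[1, 5, 7, 8], [4]].
Step i=5: Q has 5 at row 1, column 4; remove that cell from P, ejecting 8. So w(5) = 8. P is now [[1, 5, 7], [4]].
Step i=4: Q has 4 at row 1, column 3; remove that cell from P, ejecting 7. So w(4) = 7. P is now [[1, 5], [4]].
Step i=3: Q has 3 at row 2, column 1; remove 4 from row 2 of P and reverse-bump: 4 enters row 1 and ejects 1. So w(3) = 1. P is now [[4, 5]].
Step i=2: Q has 2 at row 1, column 2; remove that cell from P, ejecting 5. So w(2) = 5. P is now [[4]].
Step i=1: Q has 1 at row 1, column 1; remove that cell from P, ejecting 4. So w(1) = 4. P is now [].

So w = 4 5 1 7 8 2 6 9 3.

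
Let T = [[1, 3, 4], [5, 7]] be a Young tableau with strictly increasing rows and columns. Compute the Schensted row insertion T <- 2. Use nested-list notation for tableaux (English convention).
[[1, 2, 4], [3, 7], [5]]

In row 1, 2 replaces 3 (the leftmost entry greater than 2); 3 is bumped to row 2. In row 2, 3 replaces 5 (the leftmost entry greater than 3); 5 is bumped to row 3. 5 starts a new row 3. The new tableau is [[1, 2, 4], [3, 7], [5]].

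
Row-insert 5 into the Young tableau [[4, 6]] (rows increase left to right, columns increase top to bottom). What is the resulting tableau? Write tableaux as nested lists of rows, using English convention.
[[4, 5], [6]]

In row 1, 5 replaces 6 (the leftmost entry greater than 5); 6 is bumped to row 2. 6 starts a new row 2. The new tableau is [[4, 5], [6]].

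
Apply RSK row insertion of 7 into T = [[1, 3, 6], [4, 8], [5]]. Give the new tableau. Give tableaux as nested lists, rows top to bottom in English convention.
7 is larger than every entry of row 1, so it is appended to row 1. The new tableau is [[1, 3, 6, 7], [4, 8], [5]].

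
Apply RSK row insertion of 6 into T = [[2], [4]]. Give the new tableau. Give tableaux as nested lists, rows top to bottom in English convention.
[[2, 6], [4]]

6 is larger than every entry of row 1, so it is appended to row 1. The new tableau is [[2, 6], [4]].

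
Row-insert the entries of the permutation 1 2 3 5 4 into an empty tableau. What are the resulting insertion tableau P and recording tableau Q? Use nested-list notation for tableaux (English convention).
Insert each entry of the permutation into P by Schensted row insertion, recording in Q the position of each new cell.

Insert 1: appended to row 1. P = [[1]].
Insert 2: appended to row 1. P = [[1, 2]].
Insert 3: appended to row 1. P = [[1, 2, 3]].
Insert 5: appended to row 1. P = [[1, 2, 3, 5]].
Insert 4: 4 bumps 5 from row 1; 5 starts row 2. P = [[1, 2, 3, 4], [5]].

So P = [[1, 2, 3, 4], [5]], Q = [[1, 2, 3, 4], [5]].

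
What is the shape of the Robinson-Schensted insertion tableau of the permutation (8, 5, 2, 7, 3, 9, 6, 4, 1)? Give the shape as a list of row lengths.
Row-insert each entry into an empty tableau.

After inserting 8: P = [[8]].
After inserting 5: P = [[5], [8]].
After inserting 2: P = [[2], [5], [8]].
After inserting 7: P = [[2, 7], [5], [8]].
After inserting 3: P = [[2, 3], [5, 7], [8]].
After inserting 9: P = [[2, 3, 9], [5, 7], [8]].
After inserting 6: P = [[2, 3, 6], [5, 7, 9], [8]].
After inserting 4: P = [[2, 3, 4], [5, 6, 9], [7], [8]].
After inserting 1: P = [[1, 3, 4], [2, 6, 9], [5], [7], [8]].

The final insertion tableau P = [[1, 3, 4], [2, 6, 9], [5], [7], [8]] has shape [3, 3, 1, 1, 1].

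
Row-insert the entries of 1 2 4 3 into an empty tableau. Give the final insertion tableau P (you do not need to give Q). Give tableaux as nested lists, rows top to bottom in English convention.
P = [[1, 2, 3], [4]]

Insert 1: appended to row 1. P = [[1]].
Insert 2: appended to row 1. P = [[1, 2]].
Insert 4: appended to row 1. P = [[1, 2, 4]].
Insert 3: 3 bumps 4 from row 1; 4 starts row 2. P = [[1, 2, 3], [4]].

So P = [[1, 2, 3], [4]].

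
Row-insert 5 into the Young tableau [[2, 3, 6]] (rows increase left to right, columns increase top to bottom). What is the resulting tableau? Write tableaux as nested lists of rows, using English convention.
In row 1, 5 replaces 6 (the leftmost entry greater than 5); 6 is bumped to row 2. 6 starts a new row 2. The new tableau is [[2, 3, 5], [6]].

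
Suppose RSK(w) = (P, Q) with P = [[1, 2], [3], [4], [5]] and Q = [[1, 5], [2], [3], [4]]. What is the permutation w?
Reverse the RSK construction: for i from n down to 1, find the cell of Q containing i, remove the entry at that cell from P, and reverse-bump it up through P; the value ejected from row 1 is w(i).

Step i=5: Q has 5 at row 1, column 2; remove that cell from P, ejecting 2. So w(5) = 2. P is now [[1], [3], [4], [5]].
Step i=4: Q has 4 at row 4, column 1; remove 5 from row 4 of P and reverse-bump: 5 enters row 3 and ejects 4; 4 enters row 2 and ejects 3; 3 enters row 1 and ejects 1. So w(4) = 1. P is now [[3], [4], [5]].
Step i=3: Q has 3 at row 3, column 1; remove 5 from row 3 of P and reverse-bump: 5 enters row 2 and ejects 4; 4 enters row 1 and ejects 3. So w(3) = 3. P is now [[4], [5]].
Step i=2: Q has 2 at row 2, column 1; remove 5 from row 2 of P and reverse-bump: 5 enters row 1 and ejects 4. So w(2) = 4. P is now [[5]].
Step i=1: Q has 1 at row 1, column 1; remove that cell from P, ejecting 5. So w(1) = 5. P is now [].

So w = 5 4 3 1 2.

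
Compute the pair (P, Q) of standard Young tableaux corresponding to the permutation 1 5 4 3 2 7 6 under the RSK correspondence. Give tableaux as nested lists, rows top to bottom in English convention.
P = [[1, 2, 6], [3, 7], [4], [5]], Q = [[1, 2, 6], [3, 7], [4], [5]]

Insert each entry of the permutation into P by Schensted row insertion, recording in Q the position of each new cell.

After inserting 1: P = [[1]].
After inserting 5: P = [[1, 5]].
After inserting 4: P = [[1, 4], [5]].
After inserting 3: P = [[1, 3], [4], [5]].
After inserting 2: P = [[1, 2], [3], [4], [5]].
After inserting 7: P = [[1, 2, 7], [3], [4], [5]].
After inserting 6: P = [[1, 2, 6], [3, 7], [4], [5]].

So P = [[1, 2, 6], [3, 7], [4], [5]], Q = [[1, 2, 6], [3, 7], [4], [5]].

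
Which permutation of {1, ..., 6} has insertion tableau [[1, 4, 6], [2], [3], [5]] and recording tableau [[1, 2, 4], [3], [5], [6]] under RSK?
Reverse the RSK construction: for i from n down to 1, find the cell of Q containing i, remove the entry at that cell from P, and reverse-bump it up through P; the value ejected from row 1 is w(i).

Step i=6: Q has 6 at row 4, column 1; remove 5 from row 4 of P and reverse-bump: 5 enters row 3 and ejects 3; 3 enters row 2 and ejects 2; 2 enters row 1 and ejects 1. So w(6) = 1. P is now [[2, 4, 6], [3], [5]].
Step i=5: Q has 5 at row 3, column 1; remove 5 from row 3 of P and reverse-bump: 5 enters row 2 and ejects 3; 3 enters row 1 and ejects 2. So w(5) = 2. P is now [[3, 4, 6], [5]].
Step i=4: Q has 4 at row 1, column 3; remove that cell from P, ejecting 6. So w(4) = 6. P is now [[3, 4], [5]].
Step i=3: Q has 3 at row 2, column 1; remove 5 from row 2 of P and reverse-bump: 5 enters row 1 and ejects 4. So w(3) = 4. P is now [[3, 5]].
Step i=2: Q has 2 at row 1, column 2; remove that cell from P, ejecting 5. So w(2) = 5. P is now [[3]].
Step i=1: Q has 1 at row 1, column 1; remove that cell from P, ejecting 3. So w(1) = 3. P is now [].

So w = 3 5 4 6 2 1.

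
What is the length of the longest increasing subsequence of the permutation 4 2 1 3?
2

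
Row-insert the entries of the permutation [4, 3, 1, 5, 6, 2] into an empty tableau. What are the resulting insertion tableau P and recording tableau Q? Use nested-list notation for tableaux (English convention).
P = [[1, 2, 6], [3, 5], [4]], Q = [[1, 4, 5], [2, 6], [3]]

Insert each entry of the permutation into P by Schensted row insertion, recording in Q the position of each new cell.

Insert 4: appended to row 1. P = [[4]].
Insert 3: 3 bumps 4 from row 1; 4 starts row 2. P = [[3], [4]].
Insert 1: 1 bumps 3 from row 1; 3 bumps 4 from row 2; 4 starts row 3. P = [[1], [3], [4]].
Insert 5: appended to row 1. P = [[1, 5], [3], [4]].
Insert 6: appended to row 1. P = [[1, 5, 6], [3], [4]].
Insert 2: 2 bumps 5 from row 1; 5 appends to row 2. P = [[1, 2, 6], [3, 5], [4]].

So P = [[1, 2, 6], [3, 5], [4]], Q = [[1, 4, 5], [2, 6], [3]].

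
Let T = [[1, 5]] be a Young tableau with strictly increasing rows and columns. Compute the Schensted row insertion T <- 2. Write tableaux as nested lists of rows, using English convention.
In row 1, 2 replaces 5 (the leftmost entry greater than 2); 5 is bumped to row 2. 5 starts a new row 2. The new tableau is [[1, 2], [5]].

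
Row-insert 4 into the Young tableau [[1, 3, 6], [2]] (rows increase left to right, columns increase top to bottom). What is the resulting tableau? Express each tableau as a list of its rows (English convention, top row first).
[[1, 3, 4], [2, 6]]

In row 1, 4 replaces 6 (the leftmost entry greater than 4); 6 is bumped to row 2. 6 is appended to row 2. The new tableau is [[1, 3, 4], [2, 6]].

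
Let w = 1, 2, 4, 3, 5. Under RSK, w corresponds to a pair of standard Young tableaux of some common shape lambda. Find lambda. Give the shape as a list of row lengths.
RSK row insertion gives P = [[1, 2, 3, 5], [4]], which has shape [4, 1].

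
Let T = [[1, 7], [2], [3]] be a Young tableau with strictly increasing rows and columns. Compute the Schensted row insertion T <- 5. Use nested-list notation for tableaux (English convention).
[[1, 5], [2, 7], [3]]

In row 1, 5 replaces 7 (the leftmost entry greater than 5); 7 is bumped to row 2. 7 is appended to row 2. The new tableau is [[1, 5], [2, 7], [3]].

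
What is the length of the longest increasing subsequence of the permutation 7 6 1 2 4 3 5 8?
5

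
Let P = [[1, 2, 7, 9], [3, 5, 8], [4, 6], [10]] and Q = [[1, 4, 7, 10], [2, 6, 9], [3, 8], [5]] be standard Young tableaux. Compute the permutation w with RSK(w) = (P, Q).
10 4 3 6 1 5 8 2 7 9

Reverse the RSK construction: for i from n down to 1, find the cell of Q containing i, remove the entry at that cell from P, and reverse-bump it up through P; the value ejected from row 1 is w(i).

Step i=10: Q has 10 at row 1, column 4; remove that cell from P, ejecting 9. So w(10) = 9. P is now [[1, 2, 7], [3, 5, 8], [4, 6], [10]].
Step i=9: Q has 9 at row 2, column 3; remove 8 from row 2 of P and reverse-bump: 8 enters row 1 and ejects 7. So w(9) = 7. P is now [[1, 2, 8], [3, 5], [4, 6], [10]].
Step i=8: Q has 8 at row 3, column 2; remove 6 from row 3 of P and reverse-bump: 6 enters row 2 and ejects 5; 5 enters row 1 and ejects 2. So w(8) = 2. P is now [[1, 5, 8], [3, 6], [4], [10]].
Step i=7: Q has 7 at row 1, column 3; remove that cell from P, ejecting 8. So w(7) = 8. P is now [[1, 5], [3, 6], [4], [10]].
Step i=6: Q has 6 at row 2, column 2; remove 6 from row 2 of P and reverse-bump: 6 enters row 1 and ejects 5. So w(6) = 5. P is now [[1, 6], [3], [4], [10]].
Step i=5: Q has 5 at row 4, column 1; remove 10 from row 4 of P and reverse-bump: 10 enters row 3 and ejects 4; 4 enters row 2 and ejects 3; 3 enters row 1 and ejects 1. So w(5) = 1. P is now [[3, 6], [4], [10]].
Step i=4: Q has 4 at row 1, column 2; remove that cell from P, ejecting 6. So w(4) = 6. P is now [[3], [4], [10]].
Step i=3: Q has 3 at row 3, column 1; remove 10 from row 3 of P and reverse-bump: 10 enters row 2 and ejects 4; 4 enters row 1 and ejects 3. So w(3) = 3. P is now [[4], [10]].
Step i=2: Q has 2 at row 2, column 1; remove 10 from row 2 of P and reverse-bump: 10 enters row 1 and ejects 4. So w(2) = 4. P is now [[10]].
Step i=1: Q has 1 at row 1, column 1; remove that cell from P, ejecting 10. So w(1) = 10. P is now [].

So w = 10 4 3 6 1 5 8 2 7 9.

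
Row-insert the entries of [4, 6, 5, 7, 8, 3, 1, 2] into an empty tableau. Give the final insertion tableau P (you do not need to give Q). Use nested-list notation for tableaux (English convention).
Insert 4: appended to row 1. P = [[4]].
Insert 6: appended to row 1. P = [[4, 6]].
Insert 5: 5 bumps 6 from row 1; 6 starts row 2. P = [[4, 5], [6]].
Insert 7: appended to row 1. P = [[4, 5, 7], [6]].
Insert 8: appended to row 1. P = [[4, 5, 7, 8], [6]].
Insert 3: 3 bumps 4 from row 1; 4 bumps 6 from row 2; 6 starts row 3. P = [[3, 5, 7, 8], [4], [6]].
Insert 1: 1 bumps 3 from row 1; 3 bumps 4 from row 2; 4 bumps 6 from row 3; 6 starts row 4. P = [[1, 5, 7, 8], [3], [4], [6]].
Insert 2: 2 bumps 5 from row 1; 5 appends to row 2. P = [[1, 2, 7, 8], [3, 5], [4], [6]].

So P = [[1, 2, 7, 8], [3, 5], [4], [6]].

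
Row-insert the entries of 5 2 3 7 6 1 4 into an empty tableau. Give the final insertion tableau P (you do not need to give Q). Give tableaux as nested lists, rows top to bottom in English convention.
After inserting 5: P = [[5]].
After inserting 2: P = [[2], [5]].
After inserting 3: P = [[2, 3], [5]].
After inserting 7: P = [[2, 3, 7], [5]].
After inserting 6: P = [[2, 3, 6], [5, 7]].
After inserting 1: P = [[1, 3, 6], [2, 7], [5]].
After inserting 4: P = [[1, 3, 4], [2, 6], [5, 7]].

So P = [[1, 3, 4], [2, 6], [5, 7]].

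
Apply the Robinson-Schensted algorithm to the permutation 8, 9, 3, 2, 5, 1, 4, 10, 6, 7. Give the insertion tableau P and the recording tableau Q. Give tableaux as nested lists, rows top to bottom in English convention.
Insert each entry of the permutation into P by Schensted row insertion, recording in Q the position of each new cell.

After inserting 8: P = [[8]].
After inserting 9: P = [[8, 9]].
After inserting 3: P = [[3, 9], [8]].
After inserting 2: P = [[2, 9], [3], [8]].
After inserting 5: P = [[2, 5], [3, 9], [8]].
After inserting 1: P = [[1, 5], [2, 9], [3], [8]].
After inserting 4: P = [[1, 4], [2, 5], [3, 9], [8]].
After inserting 10: P = [[1, 4, 10], [2, 5], [3, 9], [8]].
After inserting 6: P = [[1, 4, 6], [2, 5, 10], [3, 9], [8]].
After inserting 7: P = [[1, 4, 6, 7], [2, 5, 10], [3, 9], [8]].

So P = [[1, 4, 6, 7], [2, 5, 10], [3, 9], [8]], Q = [[1, 2, 8, 10], [3, 5, 9], [4, 7], [6]].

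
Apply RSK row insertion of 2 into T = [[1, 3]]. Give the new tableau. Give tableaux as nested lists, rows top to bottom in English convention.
[[1, 2], [3]]

In row 1, 2 replaces 3 (the leftmost entry greater than 2); 3 is bumped to row 2. 3 starts a new row 2. The new tableau is [[1, 2], [3]].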